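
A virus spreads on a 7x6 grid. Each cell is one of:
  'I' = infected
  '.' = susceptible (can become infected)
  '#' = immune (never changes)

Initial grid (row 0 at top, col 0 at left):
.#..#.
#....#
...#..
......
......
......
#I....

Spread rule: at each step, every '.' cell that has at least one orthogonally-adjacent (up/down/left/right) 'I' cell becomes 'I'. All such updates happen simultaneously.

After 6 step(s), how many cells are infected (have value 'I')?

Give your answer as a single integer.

Step 0 (initial): 1 infected
Step 1: +2 new -> 3 infected
Step 2: +4 new -> 7 infected
Step 3: +5 new -> 12 infected
Step 4: +6 new -> 18 infected
Step 5: +6 new -> 24 infected
Step 6: +3 new -> 27 infected

Answer: 27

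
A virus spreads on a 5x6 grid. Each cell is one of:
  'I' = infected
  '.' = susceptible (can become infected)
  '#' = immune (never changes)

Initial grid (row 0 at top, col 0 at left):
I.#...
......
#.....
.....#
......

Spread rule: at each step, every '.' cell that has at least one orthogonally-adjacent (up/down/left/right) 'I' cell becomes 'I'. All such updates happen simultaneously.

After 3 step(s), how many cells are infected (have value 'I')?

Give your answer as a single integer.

Answer: 6

Derivation:
Step 0 (initial): 1 infected
Step 1: +2 new -> 3 infected
Step 2: +1 new -> 4 infected
Step 3: +2 new -> 6 infected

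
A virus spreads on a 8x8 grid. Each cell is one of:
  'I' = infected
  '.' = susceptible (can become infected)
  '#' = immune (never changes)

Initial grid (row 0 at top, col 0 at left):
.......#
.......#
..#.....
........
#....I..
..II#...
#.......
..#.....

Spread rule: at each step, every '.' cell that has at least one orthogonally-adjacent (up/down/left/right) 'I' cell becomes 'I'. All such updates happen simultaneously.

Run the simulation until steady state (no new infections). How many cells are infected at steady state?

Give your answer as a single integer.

Answer: 57

Derivation:
Step 0 (initial): 3 infected
Step 1: +9 new -> 12 infected
Step 2: +13 new -> 25 infected
Step 3: +11 new -> 36 infected
Step 4: +10 new -> 46 infected
Step 5: +7 new -> 53 infected
Step 6: +3 new -> 56 infected
Step 7: +1 new -> 57 infected
Step 8: +0 new -> 57 infected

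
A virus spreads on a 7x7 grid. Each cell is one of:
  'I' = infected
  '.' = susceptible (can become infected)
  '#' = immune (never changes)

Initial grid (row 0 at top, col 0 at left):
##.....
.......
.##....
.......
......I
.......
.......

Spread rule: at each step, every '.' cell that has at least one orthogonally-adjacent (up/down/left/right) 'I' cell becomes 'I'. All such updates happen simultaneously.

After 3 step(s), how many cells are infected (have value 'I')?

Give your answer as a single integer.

Step 0 (initial): 1 infected
Step 1: +3 new -> 4 infected
Step 2: +5 new -> 9 infected
Step 3: +6 new -> 15 infected

Answer: 15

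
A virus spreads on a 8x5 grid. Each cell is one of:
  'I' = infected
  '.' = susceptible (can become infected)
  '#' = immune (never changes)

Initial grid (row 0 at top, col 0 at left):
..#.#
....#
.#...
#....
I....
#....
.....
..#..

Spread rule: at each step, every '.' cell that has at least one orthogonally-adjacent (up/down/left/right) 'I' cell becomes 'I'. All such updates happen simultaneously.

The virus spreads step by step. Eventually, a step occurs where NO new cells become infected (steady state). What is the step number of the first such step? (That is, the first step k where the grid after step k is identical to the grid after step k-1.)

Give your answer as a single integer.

Answer: 9

Derivation:
Step 0 (initial): 1 infected
Step 1: +1 new -> 2 infected
Step 2: +3 new -> 5 infected
Step 3: +4 new -> 9 infected
Step 4: +7 new -> 16 infected
Step 5: +6 new -> 22 infected
Step 6: +5 new -> 27 infected
Step 7: +4 new -> 31 infected
Step 8: +2 new -> 33 infected
Step 9: +0 new -> 33 infected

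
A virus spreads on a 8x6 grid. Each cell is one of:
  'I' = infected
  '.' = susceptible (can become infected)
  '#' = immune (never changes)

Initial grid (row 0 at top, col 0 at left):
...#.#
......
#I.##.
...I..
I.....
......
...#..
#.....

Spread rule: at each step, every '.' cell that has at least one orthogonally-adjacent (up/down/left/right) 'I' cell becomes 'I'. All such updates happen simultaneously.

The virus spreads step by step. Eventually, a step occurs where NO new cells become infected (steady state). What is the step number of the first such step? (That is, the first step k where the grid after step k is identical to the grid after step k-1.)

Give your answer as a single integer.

Answer: 7

Derivation:
Step 0 (initial): 3 infected
Step 1: +9 new -> 12 infected
Step 2: +9 new -> 21 infected
Step 3: +8 new -> 29 infected
Step 4: +6 new -> 35 infected
Step 5: +4 new -> 39 infected
Step 6: +2 new -> 41 infected
Step 7: +0 new -> 41 infected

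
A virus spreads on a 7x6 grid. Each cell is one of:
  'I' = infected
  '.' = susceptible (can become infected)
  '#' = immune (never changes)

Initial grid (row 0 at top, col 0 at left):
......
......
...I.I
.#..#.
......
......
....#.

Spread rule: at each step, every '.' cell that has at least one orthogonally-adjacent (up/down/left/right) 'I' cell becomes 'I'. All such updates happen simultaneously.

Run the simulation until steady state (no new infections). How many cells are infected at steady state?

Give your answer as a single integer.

Step 0 (initial): 2 infected
Step 1: +6 new -> 8 infected
Step 2: +8 new -> 16 infected
Step 3: +8 new -> 24 infected
Step 4: +8 new -> 32 infected
Step 5: +4 new -> 36 infected
Step 6: +2 new -> 38 infected
Step 7: +1 new -> 39 infected
Step 8: +0 new -> 39 infected

Answer: 39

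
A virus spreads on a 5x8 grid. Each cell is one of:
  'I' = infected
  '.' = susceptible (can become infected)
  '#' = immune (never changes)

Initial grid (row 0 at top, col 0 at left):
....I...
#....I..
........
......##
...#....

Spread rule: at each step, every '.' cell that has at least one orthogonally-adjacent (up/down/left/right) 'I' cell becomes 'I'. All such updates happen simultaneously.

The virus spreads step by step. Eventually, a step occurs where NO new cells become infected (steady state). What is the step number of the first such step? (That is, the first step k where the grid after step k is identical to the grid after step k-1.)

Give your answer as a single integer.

Answer: 9

Derivation:
Step 0 (initial): 2 infected
Step 1: +5 new -> 7 infected
Step 2: +7 new -> 14 infected
Step 3: +7 new -> 21 infected
Step 4: +6 new -> 27 infected
Step 5: +3 new -> 30 infected
Step 6: +3 new -> 33 infected
Step 7: +2 new -> 35 infected
Step 8: +1 new -> 36 infected
Step 9: +0 new -> 36 infected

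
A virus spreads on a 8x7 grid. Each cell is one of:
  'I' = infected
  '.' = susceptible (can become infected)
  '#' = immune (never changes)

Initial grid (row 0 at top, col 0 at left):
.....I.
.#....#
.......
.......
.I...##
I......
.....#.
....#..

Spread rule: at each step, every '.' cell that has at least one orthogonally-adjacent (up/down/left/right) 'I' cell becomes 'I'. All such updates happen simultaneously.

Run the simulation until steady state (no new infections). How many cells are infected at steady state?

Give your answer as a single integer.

Answer: 50

Derivation:
Step 0 (initial): 3 infected
Step 1: +8 new -> 11 infected
Step 2: +10 new -> 21 infected
Step 3: +12 new -> 33 infected
Step 4: +9 new -> 42 infected
Step 5: +4 new -> 46 infected
Step 6: +1 new -> 47 infected
Step 7: +1 new -> 48 infected
Step 8: +1 new -> 49 infected
Step 9: +1 new -> 50 infected
Step 10: +0 new -> 50 infected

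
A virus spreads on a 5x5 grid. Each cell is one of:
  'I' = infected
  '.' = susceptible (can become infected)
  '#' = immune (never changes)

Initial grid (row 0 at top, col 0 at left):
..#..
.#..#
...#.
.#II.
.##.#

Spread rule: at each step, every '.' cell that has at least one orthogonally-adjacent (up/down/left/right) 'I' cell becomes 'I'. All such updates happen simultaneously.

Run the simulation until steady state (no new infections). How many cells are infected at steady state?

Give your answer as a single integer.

Step 0 (initial): 2 infected
Step 1: +3 new -> 5 infected
Step 2: +3 new -> 8 infected
Step 3: +2 new -> 10 infected
Step 4: +3 new -> 13 infected
Step 5: +3 new -> 16 infected
Step 6: +1 new -> 17 infected
Step 7: +0 new -> 17 infected

Answer: 17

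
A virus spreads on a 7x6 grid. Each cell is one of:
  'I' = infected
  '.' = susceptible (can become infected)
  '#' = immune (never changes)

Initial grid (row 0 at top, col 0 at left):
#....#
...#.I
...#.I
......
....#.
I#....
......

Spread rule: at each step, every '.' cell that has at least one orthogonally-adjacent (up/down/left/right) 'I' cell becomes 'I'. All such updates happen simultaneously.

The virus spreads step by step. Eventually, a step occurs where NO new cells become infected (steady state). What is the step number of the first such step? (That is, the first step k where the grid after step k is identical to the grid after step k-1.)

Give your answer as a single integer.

Step 0 (initial): 3 infected
Step 1: +5 new -> 8 infected
Step 2: +6 new -> 14 infected
Step 3: +7 new -> 21 infected
Step 4: +9 new -> 30 infected
Step 5: +6 new -> 36 infected
Step 6: +0 new -> 36 infected

Answer: 6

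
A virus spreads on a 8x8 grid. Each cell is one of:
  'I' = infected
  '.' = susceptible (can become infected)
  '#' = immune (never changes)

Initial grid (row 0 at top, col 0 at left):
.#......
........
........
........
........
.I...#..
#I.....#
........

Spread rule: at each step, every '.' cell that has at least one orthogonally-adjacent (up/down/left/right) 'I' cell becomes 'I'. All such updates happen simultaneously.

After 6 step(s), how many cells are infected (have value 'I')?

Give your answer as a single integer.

Answer: 43

Derivation:
Step 0 (initial): 2 infected
Step 1: +5 new -> 7 infected
Step 2: +7 new -> 14 infected
Step 3: +7 new -> 21 infected
Step 4: +7 new -> 28 infected
Step 5: +7 new -> 35 infected
Step 6: +8 new -> 43 infected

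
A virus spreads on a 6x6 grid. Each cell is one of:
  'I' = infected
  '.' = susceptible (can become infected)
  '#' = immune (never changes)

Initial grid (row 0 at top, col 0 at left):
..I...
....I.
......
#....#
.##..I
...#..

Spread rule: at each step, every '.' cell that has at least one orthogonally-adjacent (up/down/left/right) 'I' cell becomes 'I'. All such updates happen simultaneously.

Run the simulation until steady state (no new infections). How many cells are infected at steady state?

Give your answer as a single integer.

Answer: 27

Derivation:
Step 0 (initial): 3 infected
Step 1: +9 new -> 12 infected
Step 2: +9 new -> 21 infected
Step 3: +4 new -> 25 infected
Step 4: +2 new -> 27 infected
Step 5: +0 new -> 27 infected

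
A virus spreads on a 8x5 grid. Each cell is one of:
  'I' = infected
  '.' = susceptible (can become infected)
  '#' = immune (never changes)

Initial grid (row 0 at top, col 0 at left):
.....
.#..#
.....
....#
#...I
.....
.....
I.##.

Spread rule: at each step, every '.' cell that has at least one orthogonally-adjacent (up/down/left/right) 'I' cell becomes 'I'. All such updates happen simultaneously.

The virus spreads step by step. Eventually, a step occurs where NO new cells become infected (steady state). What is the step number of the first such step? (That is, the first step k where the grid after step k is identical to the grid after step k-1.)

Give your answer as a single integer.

Answer: 9

Derivation:
Step 0 (initial): 2 infected
Step 1: +4 new -> 6 infected
Step 2: +6 new -> 12 infected
Step 3: +8 new -> 20 infected
Step 4: +4 new -> 24 infected
Step 5: +4 new -> 28 infected
Step 6: +3 new -> 31 infected
Step 7: +2 new -> 33 infected
Step 8: +1 new -> 34 infected
Step 9: +0 new -> 34 infected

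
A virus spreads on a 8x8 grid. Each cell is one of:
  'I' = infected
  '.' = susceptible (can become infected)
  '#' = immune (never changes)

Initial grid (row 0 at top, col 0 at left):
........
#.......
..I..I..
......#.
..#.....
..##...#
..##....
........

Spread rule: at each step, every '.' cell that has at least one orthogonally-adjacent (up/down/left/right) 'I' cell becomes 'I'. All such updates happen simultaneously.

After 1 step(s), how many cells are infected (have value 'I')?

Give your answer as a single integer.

Answer: 10

Derivation:
Step 0 (initial): 2 infected
Step 1: +8 new -> 10 infected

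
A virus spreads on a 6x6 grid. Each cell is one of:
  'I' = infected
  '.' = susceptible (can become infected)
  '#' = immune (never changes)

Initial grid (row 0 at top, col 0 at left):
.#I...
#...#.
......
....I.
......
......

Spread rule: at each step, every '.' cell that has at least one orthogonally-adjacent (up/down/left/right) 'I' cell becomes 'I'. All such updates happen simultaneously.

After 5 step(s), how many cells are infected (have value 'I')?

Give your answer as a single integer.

Answer: 31

Derivation:
Step 0 (initial): 2 infected
Step 1: +6 new -> 8 infected
Step 2: +10 new -> 18 infected
Step 3: +7 new -> 25 infected
Step 4: +4 new -> 29 infected
Step 5: +2 new -> 31 infected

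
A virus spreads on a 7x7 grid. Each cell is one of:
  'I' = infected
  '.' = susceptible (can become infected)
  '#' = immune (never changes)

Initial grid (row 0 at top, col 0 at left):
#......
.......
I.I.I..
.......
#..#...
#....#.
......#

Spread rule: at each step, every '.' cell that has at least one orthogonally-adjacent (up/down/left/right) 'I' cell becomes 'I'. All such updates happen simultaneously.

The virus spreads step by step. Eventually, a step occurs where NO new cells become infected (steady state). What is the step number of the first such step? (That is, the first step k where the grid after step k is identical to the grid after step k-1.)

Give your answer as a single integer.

Answer: 7

Derivation:
Step 0 (initial): 3 infected
Step 1: +9 new -> 12 infected
Step 2: +11 new -> 23 infected
Step 3: +9 new -> 32 infected
Step 4: +6 new -> 38 infected
Step 5: +4 new -> 42 infected
Step 6: +1 new -> 43 infected
Step 7: +0 new -> 43 infected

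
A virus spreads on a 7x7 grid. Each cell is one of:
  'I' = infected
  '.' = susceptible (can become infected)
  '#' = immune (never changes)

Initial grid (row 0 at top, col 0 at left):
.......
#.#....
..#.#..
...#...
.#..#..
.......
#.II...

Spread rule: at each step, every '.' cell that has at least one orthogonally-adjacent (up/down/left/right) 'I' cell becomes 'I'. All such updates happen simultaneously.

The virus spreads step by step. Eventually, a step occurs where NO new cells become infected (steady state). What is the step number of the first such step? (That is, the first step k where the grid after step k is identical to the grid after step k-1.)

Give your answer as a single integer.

Step 0 (initial): 2 infected
Step 1: +4 new -> 6 infected
Step 2: +5 new -> 11 infected
Step 3: +4 new -> 15 infected
Step 4: +4 new -> 19 infected
Step 5: +4 new -> 23 infected
Step 6: +5 new -> 28 infected
Step 7: +3 new -> 31 infected
Step 8: +5 new -> 36 infected
Step 9: +4 new -> 40 infected
Step 10: +1 new -> 41 infected
Step 11: +0 new -> 41 infected

Answer: 11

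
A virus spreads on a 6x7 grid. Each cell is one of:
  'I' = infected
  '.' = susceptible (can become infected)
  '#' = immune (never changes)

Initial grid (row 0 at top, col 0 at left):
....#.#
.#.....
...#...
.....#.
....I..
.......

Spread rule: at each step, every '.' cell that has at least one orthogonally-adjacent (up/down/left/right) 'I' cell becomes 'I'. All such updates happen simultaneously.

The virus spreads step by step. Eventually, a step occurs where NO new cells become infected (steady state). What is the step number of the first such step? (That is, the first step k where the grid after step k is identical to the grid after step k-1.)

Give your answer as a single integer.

Answer: 9

Derivation:
Step 0 (initial): 1 infected
Step 1: +4 new -> 5 infected
Step 2: +6 new -> 11 infected
Step 3: +7 new -> 18 infected
Step 4: +7 new -> 25 infected
Step 5: +7 new -> 32 infected
Step 6: +2 new -> 34 infected
Step 7: +2 new -> 36 infected
Step 8: +1 new -> 37 infected
Step 9: +0 new -> 37 infected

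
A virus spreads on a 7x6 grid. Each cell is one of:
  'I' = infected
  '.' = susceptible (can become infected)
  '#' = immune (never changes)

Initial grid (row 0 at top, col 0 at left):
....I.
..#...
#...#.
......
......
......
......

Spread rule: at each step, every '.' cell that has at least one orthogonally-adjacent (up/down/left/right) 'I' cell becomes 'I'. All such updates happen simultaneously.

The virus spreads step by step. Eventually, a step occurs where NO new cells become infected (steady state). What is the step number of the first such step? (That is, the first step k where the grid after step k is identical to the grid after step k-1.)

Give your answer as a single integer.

Answer: 11

Derivation:
Step 0 (initial): 1 infected
Step 1: +3 new -> 4 infected
Step 2: +3 new -> 7 infected
Step 3: +3 new -> 10 infected
Step 4: +5 new -> 15 infected
Step 5: +6 new -> 21 infected
Step 6: +5 new -> 26 infected
Step 7: +6 new -> 32 infected
Step 8: +4 new -> 36 infected
Step 9: +2 new -> 38 infected
Step 10: +1 new -> 39 infected
Step 11: +0 new -> 39 infected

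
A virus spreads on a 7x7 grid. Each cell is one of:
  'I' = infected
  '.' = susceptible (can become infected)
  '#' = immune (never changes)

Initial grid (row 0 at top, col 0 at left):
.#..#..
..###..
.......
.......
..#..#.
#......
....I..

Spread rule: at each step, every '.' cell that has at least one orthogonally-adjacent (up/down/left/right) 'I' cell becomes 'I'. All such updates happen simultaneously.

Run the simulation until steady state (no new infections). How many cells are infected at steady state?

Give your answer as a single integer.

Answer: 39

Derivation:
Step 0 (initial): 1 infected
Step 1: +3 new -> 4 infected
Step 2: +5 new -> 9 infected
Step 3: +5 new -> 14 infected
Step 4: +6 new -> 20 infected
Step 5: +5 new -> 25 infected
Step 6: +5 new -> 30 infected
Step 7: +4 new -> 34 infected
Step 8: +3 new -> 37 infected
Step 9: +1 new -> 38 infected
Step 10: +1 new -> 39 infected
Step 11: +0 new -> 39 infected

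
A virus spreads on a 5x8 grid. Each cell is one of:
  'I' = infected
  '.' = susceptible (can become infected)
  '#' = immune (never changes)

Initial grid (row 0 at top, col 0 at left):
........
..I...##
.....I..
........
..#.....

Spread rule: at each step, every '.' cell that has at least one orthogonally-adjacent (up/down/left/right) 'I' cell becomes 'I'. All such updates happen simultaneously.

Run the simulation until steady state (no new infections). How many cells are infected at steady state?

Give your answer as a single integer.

Step 0 (initial): 2 infected
Step 1: +8 new -> 10 infected
Step 2: +12 new -> 22 infected
Step 3: +9 new -> 31 infected
Step 4: +5 new -> 36 infected
Step 5: +1 new -> 37 infected
Step 6: +0 new -> 37 infected

Answer: 37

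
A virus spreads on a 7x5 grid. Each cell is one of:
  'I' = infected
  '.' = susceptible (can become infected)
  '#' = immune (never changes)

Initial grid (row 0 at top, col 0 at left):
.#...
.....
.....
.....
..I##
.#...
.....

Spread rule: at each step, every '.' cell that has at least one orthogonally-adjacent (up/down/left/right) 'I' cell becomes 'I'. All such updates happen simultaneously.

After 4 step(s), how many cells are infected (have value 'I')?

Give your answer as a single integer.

Answer: 26

Derivation:
Step 0 (initial): 1 infected
Step 1: +3 new -> 4 infected
Step 2: +6 new -> 10 infected
Step 3: +9 new -> 19 infected
Step 4: +7 new -> 26 infected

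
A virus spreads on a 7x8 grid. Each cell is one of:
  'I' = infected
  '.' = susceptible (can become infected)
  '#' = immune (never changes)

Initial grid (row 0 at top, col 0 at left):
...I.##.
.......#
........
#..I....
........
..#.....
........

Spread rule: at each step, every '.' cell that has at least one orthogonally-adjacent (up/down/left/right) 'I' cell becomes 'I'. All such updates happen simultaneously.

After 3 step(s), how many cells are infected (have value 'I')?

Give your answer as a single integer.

Step 0 (initial): 2 infected
Step 1: +7 new -> 9 infected
Step 2: +10 new -> 19 infected
Step 3: +10 new -> 29 infected

Answer: 29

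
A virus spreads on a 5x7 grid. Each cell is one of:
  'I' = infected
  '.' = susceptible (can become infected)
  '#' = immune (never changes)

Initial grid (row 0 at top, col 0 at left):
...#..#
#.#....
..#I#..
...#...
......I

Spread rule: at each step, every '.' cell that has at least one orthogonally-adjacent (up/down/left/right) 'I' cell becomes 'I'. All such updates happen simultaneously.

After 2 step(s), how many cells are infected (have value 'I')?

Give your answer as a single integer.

Answer: 9

Derivation:
Step 0 (initial): 2 infected
Step 1: +3 new -> 5 infected
Step 2: +4 new -> 9 infected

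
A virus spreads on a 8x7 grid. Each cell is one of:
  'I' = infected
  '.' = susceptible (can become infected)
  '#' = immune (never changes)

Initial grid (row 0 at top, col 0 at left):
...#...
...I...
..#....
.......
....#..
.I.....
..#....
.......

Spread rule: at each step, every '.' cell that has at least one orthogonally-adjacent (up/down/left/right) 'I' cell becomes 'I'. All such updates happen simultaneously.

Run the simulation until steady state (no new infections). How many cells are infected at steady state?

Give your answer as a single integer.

Answer: 52

Derivation:
Step 0 (initial): 2 infected
Step 1: +7 new -> 9 infected
Step 2: +12 new -> 21 infected
Step 3: +14 new -> 35 infected
Step 4: +8 new -> 43 infected
Step 5: +5 new -> 48 infected
Step 6: +3 new -> 51 infected
Step 7: +1 new -> 52 infected
Step 8: +0 new -> 52 infected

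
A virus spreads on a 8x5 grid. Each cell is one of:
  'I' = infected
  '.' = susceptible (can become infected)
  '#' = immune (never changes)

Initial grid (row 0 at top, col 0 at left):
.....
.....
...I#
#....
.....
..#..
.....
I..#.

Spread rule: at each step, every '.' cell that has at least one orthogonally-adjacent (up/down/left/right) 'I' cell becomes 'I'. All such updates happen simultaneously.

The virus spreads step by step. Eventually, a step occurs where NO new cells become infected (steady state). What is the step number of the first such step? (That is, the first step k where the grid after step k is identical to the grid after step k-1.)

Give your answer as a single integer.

Answer: 7

Derivation:
Step 0 (initial): 2 infected
Step 1: +5 new -> 7 infected
Step 2: +10 new -> 17 infected
Step 3: +11 new -> 28 infected
Step 4: +5 new -> 33 infected
Step 5: +2 new -> 35 infected
Step 6: +1 new -> 36 infected
Step 7: +0 new -> 36 infected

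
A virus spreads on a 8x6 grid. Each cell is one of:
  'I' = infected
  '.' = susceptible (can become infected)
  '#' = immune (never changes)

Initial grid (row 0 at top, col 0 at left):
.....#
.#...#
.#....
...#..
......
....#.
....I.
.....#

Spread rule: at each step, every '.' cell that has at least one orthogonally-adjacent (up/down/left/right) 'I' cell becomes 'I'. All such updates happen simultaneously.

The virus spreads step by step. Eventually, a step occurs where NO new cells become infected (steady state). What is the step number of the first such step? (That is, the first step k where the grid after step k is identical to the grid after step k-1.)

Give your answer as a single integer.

Step 0 (initial): 1 infected
Step 1: +3 new -> 4 infected
Step 2: +4 new -> 8 infected
Step 3: +5 new -> 13 infected
Step 4: +6 new -> 19 infected
Step 5: +6 new -> 25 infected
Step 6: +4 new -> 29 infected
Step 7: +4 new -> 33 infected
Step 8: +4 new -> 37 infected
Step 9: +3 new -> 40 infected
Step 10: +1 new -> 41 infected
Step 11: +0 new -> 41 infected

Answer: 11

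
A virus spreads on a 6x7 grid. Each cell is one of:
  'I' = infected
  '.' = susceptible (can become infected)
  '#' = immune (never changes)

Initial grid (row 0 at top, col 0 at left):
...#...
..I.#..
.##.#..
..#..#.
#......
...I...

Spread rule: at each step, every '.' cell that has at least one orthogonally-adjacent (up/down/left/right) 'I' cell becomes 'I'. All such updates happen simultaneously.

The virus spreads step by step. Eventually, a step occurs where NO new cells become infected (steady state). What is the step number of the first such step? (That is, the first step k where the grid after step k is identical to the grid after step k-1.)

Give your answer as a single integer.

Answer: 11

Derivation:
Step 0 (initial): 2 infected
Step 1: +6 new -> 8 infected
Step 2: +8 new -> 16 infected
Step 3: +7 new -> 23 infected
Step 4: +3 new -> 26 infected
Step 5: +1 new -> 27 infected
Step 6: +1 new -> 28 infected
Step 7: +2 new -> 30 infected
Step 8: +2 new -> 32 infected
Step 9: +1 new -> 33 infected
Step 10: +1 new -> 34 infected
Step 11: +0 new -> 34 infected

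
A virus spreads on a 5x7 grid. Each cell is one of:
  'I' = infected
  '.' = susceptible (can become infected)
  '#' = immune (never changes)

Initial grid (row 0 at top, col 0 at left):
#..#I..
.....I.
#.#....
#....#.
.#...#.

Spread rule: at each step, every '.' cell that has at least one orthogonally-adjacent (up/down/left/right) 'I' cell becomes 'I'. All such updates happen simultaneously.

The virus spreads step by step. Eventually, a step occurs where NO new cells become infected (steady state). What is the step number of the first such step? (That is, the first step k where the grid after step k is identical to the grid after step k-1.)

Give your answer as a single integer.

Step 0 (initial): 2 infected
Step 1: +4 new -> 6 infected
Step 2: +4 new -> 10 infected
Step 3: +4 new -> 14 infected
Step 4: +5 new -> 19 infected
Step 5: +5 new -> 24 infected
Step 6: +2 new -> 26 infected
Step 7: +0 new -> 26 infected

Answer: 7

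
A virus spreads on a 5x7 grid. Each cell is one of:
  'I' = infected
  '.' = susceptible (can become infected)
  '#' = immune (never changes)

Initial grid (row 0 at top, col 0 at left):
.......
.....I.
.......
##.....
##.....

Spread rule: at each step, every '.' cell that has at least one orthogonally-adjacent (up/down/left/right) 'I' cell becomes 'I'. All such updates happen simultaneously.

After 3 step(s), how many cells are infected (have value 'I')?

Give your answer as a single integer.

Step 0 (initial): 1 infected
Step 1: +4 new -> 5 infected
Step 2: +6 new -> 11 infected
Step 3: +6 new -> 17 infected

Answer: 17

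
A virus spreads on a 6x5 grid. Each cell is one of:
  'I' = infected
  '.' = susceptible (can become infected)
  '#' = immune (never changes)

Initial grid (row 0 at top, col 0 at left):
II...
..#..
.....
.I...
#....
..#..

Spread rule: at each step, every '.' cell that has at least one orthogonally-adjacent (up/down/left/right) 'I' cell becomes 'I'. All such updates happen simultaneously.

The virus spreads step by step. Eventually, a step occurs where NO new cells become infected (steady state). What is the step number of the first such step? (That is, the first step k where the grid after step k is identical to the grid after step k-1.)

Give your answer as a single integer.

Step 0 (initial): 3 infected
Step 1: +7 new -> 10 infected
Step 2: +6 new -> 16 infected
Step 3: +6 new -> 22 infected
Step 4: +4 new -> 26 infected
Step 5: +1 new -> 27 infected
Step 6: +0 new -> 27 infected

Answer: 6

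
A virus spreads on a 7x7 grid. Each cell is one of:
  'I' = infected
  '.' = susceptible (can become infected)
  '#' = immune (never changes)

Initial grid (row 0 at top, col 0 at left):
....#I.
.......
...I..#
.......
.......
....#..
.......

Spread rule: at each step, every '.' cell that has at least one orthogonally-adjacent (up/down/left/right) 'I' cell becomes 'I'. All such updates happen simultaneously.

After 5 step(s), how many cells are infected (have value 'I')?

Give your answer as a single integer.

Step 0 (initial): 2 infected
Step 1: +6 new -> 8 infected
Step 2: +9 new -> 17 infected
Step 3: +8 new -> 25 infected
Step 4: +8 new -> 33 infected
Step 5: +7 new -> 40 infected

Answer: 40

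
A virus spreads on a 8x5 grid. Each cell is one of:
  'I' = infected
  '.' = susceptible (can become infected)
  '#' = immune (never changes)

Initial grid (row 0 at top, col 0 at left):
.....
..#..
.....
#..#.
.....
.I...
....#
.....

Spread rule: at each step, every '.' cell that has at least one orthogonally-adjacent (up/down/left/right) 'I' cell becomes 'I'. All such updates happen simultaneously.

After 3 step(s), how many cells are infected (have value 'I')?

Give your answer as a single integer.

Answer: 19

Derivation:
Step 0 (initial): 1 infected
Step 1: +4 new -> 5 infected
Step 2: +7 new -> 12 infected
Step 3: +7 new -> 19 infected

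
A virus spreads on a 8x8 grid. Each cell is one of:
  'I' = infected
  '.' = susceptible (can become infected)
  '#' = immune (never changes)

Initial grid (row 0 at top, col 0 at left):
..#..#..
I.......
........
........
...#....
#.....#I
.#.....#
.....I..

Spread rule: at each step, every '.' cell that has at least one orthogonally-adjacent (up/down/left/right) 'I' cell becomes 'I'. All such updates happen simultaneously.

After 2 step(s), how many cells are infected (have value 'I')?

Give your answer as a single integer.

Step 0 (initial): 3 infected
Step 1: +7 new -> 10 infected
Step 2: +11 new -> 21 infected

Answer: 21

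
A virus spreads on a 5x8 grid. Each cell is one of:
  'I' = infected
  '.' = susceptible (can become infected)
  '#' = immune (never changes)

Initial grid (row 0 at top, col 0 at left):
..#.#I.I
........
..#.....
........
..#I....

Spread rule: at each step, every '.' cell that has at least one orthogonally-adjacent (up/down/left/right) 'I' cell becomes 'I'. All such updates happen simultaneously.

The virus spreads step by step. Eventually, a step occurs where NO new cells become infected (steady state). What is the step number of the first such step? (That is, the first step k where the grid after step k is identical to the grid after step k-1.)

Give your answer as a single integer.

Step 0 (initial): 3 infected
Step 1: +5 new -> 8 infected
Step 2: +8 new -> 16 infected
Step 3: +7 new -> 23 infected
Step 4: +7 new -> 30 infected
Step 5: +3 new -> 33 infected
Step 6: +2 new -> 35 infected
Step 7: +1 new -> 36 infected
Step 8: +0 new -> 36 infected

Answer: 8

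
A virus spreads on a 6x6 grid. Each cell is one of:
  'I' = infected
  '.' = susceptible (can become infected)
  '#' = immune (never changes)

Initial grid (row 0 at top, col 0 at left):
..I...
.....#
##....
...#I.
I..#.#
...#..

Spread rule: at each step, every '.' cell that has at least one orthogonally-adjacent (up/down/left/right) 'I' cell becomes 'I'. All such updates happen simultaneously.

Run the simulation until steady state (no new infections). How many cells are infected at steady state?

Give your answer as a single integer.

Step 0 (initial): 3 infected
Step 1: +9 new -> 12 infected
Step 2: +12 new -> 24 infected
Step 3: +5 new -> 29 infected
Step 4: +0 new -> 29 infected

Answer: 29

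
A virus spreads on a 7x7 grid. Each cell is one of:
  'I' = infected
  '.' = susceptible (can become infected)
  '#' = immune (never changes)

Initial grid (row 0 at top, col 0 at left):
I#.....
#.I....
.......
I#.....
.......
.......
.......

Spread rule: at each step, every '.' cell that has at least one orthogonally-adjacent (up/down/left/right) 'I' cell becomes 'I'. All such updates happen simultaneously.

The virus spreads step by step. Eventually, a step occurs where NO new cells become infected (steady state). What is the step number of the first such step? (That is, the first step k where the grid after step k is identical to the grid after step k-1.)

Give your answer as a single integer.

Answer: 10

Derivation:
Step 0 (initial): 3 infected
Step 1: +6 new -> 9 infected
Step 2: +7 new -> 16 infected
Step 3: +7 new -> 23 infected
Step 4: +7 new -> 30 infected
Step 5: +6 new -> 36 infected
Step 6: +4 new -> 40 infected
Step 7: +3 new -> 43 infected
Step 8: +2 new -> 45 infected
Step 9: +1 new -> 46 infected
Step 10: +0 new -> 46 infected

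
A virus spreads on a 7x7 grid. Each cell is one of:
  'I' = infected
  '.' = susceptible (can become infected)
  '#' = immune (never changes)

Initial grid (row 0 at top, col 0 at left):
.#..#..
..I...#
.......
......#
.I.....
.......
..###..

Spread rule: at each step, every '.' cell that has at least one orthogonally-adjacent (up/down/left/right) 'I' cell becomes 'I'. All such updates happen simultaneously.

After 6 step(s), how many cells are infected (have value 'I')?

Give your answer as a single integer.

Step 0 (initial): 2 infected
Step 1: +8 new -> 10 infected
Step 2: +11 new -> 21 infected
Step 3: +8 new -> 29 infected
Step 4: +5 new -> 34 infected
Step 5: +5 new -> 39 infected
Step 6: +2 new -> 41 infected

Answer: 41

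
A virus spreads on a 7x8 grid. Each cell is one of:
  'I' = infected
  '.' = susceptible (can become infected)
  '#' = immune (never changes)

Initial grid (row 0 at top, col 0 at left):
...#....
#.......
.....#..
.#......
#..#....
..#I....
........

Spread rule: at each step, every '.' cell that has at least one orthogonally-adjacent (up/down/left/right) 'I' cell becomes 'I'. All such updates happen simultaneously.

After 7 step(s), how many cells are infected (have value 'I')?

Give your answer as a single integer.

Step 0 (initial): 1 infected
Step 1: +2 new -> 3 infected
Step 2: +4 new -> 7 infected
Step 3: +5 new -> 12 infected
Step 4: +8 new -> 20 infected
Step 5: +8 new -> 28 infected
Step 6: +7 new -> 35 infected
Step 7: +5 new -> 40 infected

Answer: 40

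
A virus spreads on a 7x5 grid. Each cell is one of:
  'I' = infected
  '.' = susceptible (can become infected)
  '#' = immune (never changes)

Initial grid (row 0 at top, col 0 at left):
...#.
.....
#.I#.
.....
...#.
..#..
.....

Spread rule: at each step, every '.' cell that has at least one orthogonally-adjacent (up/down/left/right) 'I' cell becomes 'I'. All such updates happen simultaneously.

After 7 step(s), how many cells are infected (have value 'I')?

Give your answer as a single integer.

Answer: 30

Derivation:
Step 0 (initial): 1 infected
Step 1: +3 new -> 4 infected
Step 2: +6 new -> 10 infected
Step 3: +6 new -> 16 infected
Step 4: +6 new -> 22 infected
Step 5: +3 new -> 25 infected
Step 6: +4 new -> 29 infected
Step 7: +1 new -> 30 infected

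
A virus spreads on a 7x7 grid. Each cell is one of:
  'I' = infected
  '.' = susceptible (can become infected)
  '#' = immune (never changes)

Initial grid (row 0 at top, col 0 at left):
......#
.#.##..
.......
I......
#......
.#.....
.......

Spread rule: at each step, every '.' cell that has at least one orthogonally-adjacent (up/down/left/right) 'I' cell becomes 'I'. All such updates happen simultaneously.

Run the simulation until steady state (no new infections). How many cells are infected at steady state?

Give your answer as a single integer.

Answer: 43

Derivation:
Step 0 (initial): 1 infected
Step 1: +2 new -> 3 infected
Step 2: +4 new -> 7 infected
Step 3: +4 new -> 11 infected
Step 4: +6 new -> 17 infected
Step 5: +6 new -> 23 infected
Step 6: +7 new -> 30 infected
Step 7: +7 new -> 37 infected
Step 8: +5 new -> 42 infected
Step 9: +1 new -> 43 infected
Step 10: +0 new -> 43 infected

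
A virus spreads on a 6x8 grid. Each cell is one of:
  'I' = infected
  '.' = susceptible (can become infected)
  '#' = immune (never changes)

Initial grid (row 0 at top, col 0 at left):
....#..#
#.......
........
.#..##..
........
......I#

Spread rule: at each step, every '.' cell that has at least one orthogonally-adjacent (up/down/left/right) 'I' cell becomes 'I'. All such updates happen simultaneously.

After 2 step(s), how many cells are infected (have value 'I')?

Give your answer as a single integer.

Answer: 7

Derivation:
Step 0 (initial): 1 infected
Step 1: +2 new -> 3 infected
Step 2: +4 new -> 7 infected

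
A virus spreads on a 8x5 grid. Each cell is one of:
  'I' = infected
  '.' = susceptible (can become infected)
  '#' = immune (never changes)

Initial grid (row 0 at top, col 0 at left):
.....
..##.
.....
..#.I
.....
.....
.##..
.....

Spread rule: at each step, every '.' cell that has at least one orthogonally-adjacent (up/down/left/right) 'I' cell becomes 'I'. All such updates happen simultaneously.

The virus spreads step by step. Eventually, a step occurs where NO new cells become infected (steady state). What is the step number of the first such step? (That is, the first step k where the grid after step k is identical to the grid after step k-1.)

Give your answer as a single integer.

Answer: 9

Derivation:
Step 0 (initial): 1 infected
Step 1: +3 new -> 4 infected
Step 2: +4 new -> 8 infected
Step 3: +5 new -> 13 infected
Step 4: +6 new -> 19 infected
Step 5: +7 new -> 26 infected
Step 6: +5 new -> 31 infected
Step 7: +3 new -> 34 infected
Step 8: +1 new -> 35 infected
Step 9: +0 new -> 35 infected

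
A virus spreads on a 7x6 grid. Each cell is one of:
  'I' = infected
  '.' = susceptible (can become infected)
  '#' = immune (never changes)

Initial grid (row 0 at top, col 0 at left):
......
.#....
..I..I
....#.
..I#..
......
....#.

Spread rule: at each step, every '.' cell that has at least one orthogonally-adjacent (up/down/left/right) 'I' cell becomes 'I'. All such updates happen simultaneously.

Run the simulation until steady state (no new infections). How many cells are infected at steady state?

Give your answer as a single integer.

Answer: 38

Derivation:
Step 0 (initial): 3 infected
Step 1: +9 new -> 12 infected
Step 2: +12 new -> 24 infected
Step 3: +11 new -> 35 infected
Step 4: +3 new -> 38 infected
Step 5: +0 new -> 38 infected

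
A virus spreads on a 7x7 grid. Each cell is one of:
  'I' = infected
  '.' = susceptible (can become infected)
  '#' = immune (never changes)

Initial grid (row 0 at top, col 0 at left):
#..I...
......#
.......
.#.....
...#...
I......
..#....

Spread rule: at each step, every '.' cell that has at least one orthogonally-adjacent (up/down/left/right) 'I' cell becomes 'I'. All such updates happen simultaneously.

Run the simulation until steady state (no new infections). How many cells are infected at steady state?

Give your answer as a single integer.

Answer: 44

Derivation:
Step 0 (initial): 2 infected
Step 1: +6 new -> 8 infected
Step 2: +9 new -> 17 infected
Step 3: +9 new -> 26 infected
Step 4: +7 new -> 33 infected
Step 5: +5 new -> 38 infected
Step 6: +4 new -> 42 infected
Step 7: +2 new -> 44 infected
Step 8: +0 new -> 44 infected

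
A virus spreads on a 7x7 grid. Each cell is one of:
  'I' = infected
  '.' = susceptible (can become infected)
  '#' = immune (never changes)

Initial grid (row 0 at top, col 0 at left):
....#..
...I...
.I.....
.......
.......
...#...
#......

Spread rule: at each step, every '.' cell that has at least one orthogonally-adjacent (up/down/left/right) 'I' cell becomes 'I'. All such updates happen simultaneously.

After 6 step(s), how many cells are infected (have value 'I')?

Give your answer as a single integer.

Answer: 43

Derivation:
Step 0 (initial): 2 infected
Step 1: +8 new -> 10 infected
Step 2: +9 new -> 19 infected
Step 3: +9 new -> 28 infected
Step 4: +7 new -> 35 infected
Step 5: +4 new -> 39 infected
Step 6: +4 new -> 43 infected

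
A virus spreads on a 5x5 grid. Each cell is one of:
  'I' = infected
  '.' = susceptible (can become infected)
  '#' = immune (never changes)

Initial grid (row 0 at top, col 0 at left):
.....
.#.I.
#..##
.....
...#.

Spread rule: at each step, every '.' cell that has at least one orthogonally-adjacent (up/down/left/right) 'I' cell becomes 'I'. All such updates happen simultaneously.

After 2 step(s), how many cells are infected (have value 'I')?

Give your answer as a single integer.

Answer: 7

Derivation:
Step 0 (initial): 1 infected
Step 1: +3 new -> 4 infected
Step 2: +3 new -> 7 infected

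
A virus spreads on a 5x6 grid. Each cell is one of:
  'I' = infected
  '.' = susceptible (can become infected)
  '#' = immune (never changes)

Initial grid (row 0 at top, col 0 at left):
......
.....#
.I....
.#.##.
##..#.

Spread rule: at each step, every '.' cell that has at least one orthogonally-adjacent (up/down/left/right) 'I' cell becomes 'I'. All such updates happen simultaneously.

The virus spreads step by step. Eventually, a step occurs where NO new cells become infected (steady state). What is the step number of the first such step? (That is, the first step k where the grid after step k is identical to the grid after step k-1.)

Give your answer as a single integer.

Answer: 7

Derivation:
Step 0 (initial): 1 infected
Step 1: +3 new -> 4 infected
Step 2: +6 new -> 10 infected
Step 3: +5 new -> 15 infected
Step 4: +4 new -> 19 infected
Step 5: +2 new -> 21 infected
Step 6: +2 new -> 23 infected
Step 7: +0 new -> 23 infected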